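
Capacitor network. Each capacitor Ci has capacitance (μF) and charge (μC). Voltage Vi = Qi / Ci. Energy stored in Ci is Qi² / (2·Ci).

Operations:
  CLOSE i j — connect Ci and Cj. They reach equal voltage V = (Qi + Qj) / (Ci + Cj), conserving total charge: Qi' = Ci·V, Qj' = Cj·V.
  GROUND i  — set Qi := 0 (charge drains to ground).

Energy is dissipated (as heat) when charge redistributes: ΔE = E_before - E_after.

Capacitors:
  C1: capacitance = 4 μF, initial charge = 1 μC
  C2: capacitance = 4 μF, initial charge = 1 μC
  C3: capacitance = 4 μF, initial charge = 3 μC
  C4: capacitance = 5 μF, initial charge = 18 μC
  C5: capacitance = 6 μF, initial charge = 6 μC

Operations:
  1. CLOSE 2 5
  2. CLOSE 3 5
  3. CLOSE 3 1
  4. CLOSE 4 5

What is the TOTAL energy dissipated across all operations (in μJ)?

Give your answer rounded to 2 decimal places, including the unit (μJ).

Answer: 12.21 μJ

Derivation:
Initial: C1(4μF, Q=1μC, V=0.25V), C2(4μF, Q=1μC, V=0.25V), C3(4μF, Q=3μC, V=0.75V), C4(5μF, Q=18μC, V=3.60V), C5(6μF, Q=6μC, V=1.00V)
Op 1: CLOSE 2-5: Q_total=7.00, C_total=10.00, V=0.70; Q2=2.80, Q5=4.20; dissipated=0.675
Op 2: CLOSE 3-5: Q_total=7.20, C_total=10.00, V=0.72; Q3=2.88, Q5=4.32; dissipated=0.003
Op 3: CLOSE 3-1: Q_total=3.88, C_total=8.00, V=0.48; Q3=1.94, Q1=1.94; dissipated=0.221
Op 4: CLOSE 4-5: Q_total=22.32, C_total=11.00, V=2.03; Q4=10.15, Q5=12.17; dissipated=11.311
Total dissipated: 12.209 μJ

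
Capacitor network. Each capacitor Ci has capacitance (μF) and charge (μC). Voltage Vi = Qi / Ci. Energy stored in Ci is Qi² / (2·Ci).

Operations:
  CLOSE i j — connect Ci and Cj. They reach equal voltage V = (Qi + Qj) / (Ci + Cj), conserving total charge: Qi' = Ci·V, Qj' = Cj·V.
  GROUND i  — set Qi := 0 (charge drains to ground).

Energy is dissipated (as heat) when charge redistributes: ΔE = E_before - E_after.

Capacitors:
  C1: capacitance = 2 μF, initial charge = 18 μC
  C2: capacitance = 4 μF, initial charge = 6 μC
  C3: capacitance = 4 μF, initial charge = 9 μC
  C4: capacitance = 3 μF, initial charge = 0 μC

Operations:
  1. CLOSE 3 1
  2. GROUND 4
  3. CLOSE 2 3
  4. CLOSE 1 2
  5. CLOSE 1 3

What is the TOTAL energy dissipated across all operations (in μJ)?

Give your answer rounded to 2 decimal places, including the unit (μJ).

Answer: 41.04 μJ

Derivation:
Initial: C1(2μF, Q=18μC, V=9.00V), C2(4μF, Q=6μC, V=1.50V), C3(4μF, Q=9μC, V=2.25V), C4(3μF, Q=0μC, V=0.00V)
Op 1: CLOSE 3-1: Q_total=27.00, C_total=6.00, V=4.50; Q3=18.00, Q1=9.00; dissipated=30.375
Op 2: GROUND 4: Q4=0; energy lost=0.000
Op 3: CLOSE 2-3: Q_total=24.00, C_total=8.00, V=3.00; Q2=12.00, Q3=12.00; dissipated=9.000
Op 4: CLOSE 1-2: Q_total=21.00, C_total=6.00, V=3.50; Q1=7.00, Q2=14.00; dissipated=1.500
Op 5: CLOSE 1-3: Q_total=19.00, C_total=6.00, V=3.17; Q1=6.33, Q3=12.67; dissipated=0.167
Total dissipated: 41.042 μJ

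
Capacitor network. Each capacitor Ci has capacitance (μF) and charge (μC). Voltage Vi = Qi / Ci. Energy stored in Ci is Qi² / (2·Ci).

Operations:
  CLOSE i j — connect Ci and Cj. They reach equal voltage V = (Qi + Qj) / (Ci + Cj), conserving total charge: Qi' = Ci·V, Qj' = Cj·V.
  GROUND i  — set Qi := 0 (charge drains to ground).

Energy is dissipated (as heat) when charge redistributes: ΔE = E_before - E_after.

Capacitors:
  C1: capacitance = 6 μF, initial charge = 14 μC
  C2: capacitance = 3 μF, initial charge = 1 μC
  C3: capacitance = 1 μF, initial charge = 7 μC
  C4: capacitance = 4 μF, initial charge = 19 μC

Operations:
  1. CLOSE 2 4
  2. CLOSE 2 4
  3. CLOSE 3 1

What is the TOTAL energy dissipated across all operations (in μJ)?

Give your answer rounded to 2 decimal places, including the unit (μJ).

Initial: C1(6μF, Q=14μC, V=2.33V), C2(3μF, Q=1μC, V=0.33V), C3(1μF, Q=7μC, V=7.00V), C4(4μF, Q=19μC, V=4.75V)
Op 1: CLOSE 2-4: Q_total=20.00, C_total=7.00, V=2.86; Q2=8.57, Q4=11.43; dissipated=16.720
Op 2: CLOSE 2-4: Q_total=20.00, C_total=7.00, V=2.86; Q2=8.57, Q4=11.43; dissipated=0.000
Op 3: CLOSE 3-1: Q_total=21.00, C_total=7.00, V=3.00; Q3=3.00, Q1=18.00; dissipated=9.333
Total dissipated: 26.054 μJ

Answer: 26.05 μJ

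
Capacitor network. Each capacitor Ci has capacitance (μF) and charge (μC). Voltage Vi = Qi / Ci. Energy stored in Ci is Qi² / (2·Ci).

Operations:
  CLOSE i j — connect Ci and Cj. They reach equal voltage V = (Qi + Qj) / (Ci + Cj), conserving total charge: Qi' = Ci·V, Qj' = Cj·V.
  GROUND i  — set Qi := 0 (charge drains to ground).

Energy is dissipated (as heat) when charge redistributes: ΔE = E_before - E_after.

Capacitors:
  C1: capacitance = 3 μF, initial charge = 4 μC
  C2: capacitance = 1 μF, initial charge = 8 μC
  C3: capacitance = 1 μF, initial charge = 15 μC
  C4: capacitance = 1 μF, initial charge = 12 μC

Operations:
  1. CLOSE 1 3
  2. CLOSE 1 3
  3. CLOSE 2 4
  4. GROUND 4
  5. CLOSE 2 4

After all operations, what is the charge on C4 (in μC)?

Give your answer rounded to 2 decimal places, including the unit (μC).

Initial: C1(3μF, Q=4μC, V=1.33V), C2(1μF, Q=8μC, V=8.00V), C3(1μF, Q=15μC, V=15.00V), C4(1μF, Q=12μC, V=12.00V)
Op 1: CLOSE 1-3: Q_total=19.00, C_total=4.00, V=4.75; Q1=14.25, Q3=4.75; dissipated=70.042
Op 2: CLOSE 1-3: Q_total=19.00, C_total=4.00, V=4.75; Q1=14.25, Q3=4.75; dissipated=0.000
Op 3: CLOSE 2-4: Q_total=20.00, C_total=2.00, V=10.00; Q2=10.00, Q4=10.00; dissipated=4.000
Op 4: GROUND 4: Q4=0; energy lost=50.000
Op 5: CLOSE 2-4: Q_total=10.00, C_total=2.00, V=5.00; Q2=5.00, Q4=5.00; dissipated=25.000
Final charges: Q1=14.25, Q2=5.00, Q3=4.75, Q4=5.00

Answer: 5.00 μC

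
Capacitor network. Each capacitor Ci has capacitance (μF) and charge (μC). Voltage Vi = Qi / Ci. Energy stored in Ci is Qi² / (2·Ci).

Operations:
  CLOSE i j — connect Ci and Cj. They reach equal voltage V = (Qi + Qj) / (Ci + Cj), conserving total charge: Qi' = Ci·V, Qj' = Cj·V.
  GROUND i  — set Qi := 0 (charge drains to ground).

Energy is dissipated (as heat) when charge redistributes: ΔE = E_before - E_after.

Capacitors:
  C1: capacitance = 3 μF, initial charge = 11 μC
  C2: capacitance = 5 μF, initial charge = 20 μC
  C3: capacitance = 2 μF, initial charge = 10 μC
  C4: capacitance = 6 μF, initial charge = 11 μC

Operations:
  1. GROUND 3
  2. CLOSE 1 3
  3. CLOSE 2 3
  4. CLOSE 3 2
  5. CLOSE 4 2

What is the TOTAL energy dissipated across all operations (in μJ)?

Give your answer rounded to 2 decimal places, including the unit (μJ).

Initial: C1(3μF, Q=11μC, V=3.67V), C2(5μF, Q=20μC, V=4.00V), C3(2μF, Q=10μC, V=5.00V), C4(6μF, Q=11μC, V=1.83V)
Op 1: GROUND 3: Q3=0; energy lost=25.000
Op 2: CLOSE 1-3: Q_total=11.00, C_total=5.00, V=2.20; Q1=6.60, Q3=4.40; dissipated=8.067
Op 3: CLOSE 2-3: Q_total=24.40, C_total=7.00, V=3.49; Q2=17.43, Q3=6.97; dissipated=2.314
Op 4: CLOSE 3-2: Q_total=24.40, C_total=7.00, V=3.49; Q3=6.97, Q2=17.43; dissipated=0.000
Op 5: CLOSE 4-2: Q_total=28.43, C_total=11.00, V=2.58; Q4=15.51, Q2=12.92; dissipated=3.723
Total dissipated: 39.104 μJ

Answer: 39.10 μJ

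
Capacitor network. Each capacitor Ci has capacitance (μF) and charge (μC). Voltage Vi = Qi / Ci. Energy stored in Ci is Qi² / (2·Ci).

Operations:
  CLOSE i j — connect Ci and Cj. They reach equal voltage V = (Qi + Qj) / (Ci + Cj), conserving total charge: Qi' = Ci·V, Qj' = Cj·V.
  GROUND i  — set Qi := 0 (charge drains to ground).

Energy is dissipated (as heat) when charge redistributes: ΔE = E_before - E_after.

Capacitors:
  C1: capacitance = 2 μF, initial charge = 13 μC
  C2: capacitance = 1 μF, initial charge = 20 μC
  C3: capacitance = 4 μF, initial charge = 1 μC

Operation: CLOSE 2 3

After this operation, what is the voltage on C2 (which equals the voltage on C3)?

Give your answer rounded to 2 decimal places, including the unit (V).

Answer: 4.20 V

Derivation:
Initial: C1(2μF, Q=13μC, V=6.50V), C2(1μF, Q=20μC, V=20.00V), C3(4μF, Q=1μC, V=0.25V)
Op 1: CLOSE 2-3: Q_total=21.00, C_total=5.00, V=4.20; Q2=4.20, Q3=16.80; dissipated=156.025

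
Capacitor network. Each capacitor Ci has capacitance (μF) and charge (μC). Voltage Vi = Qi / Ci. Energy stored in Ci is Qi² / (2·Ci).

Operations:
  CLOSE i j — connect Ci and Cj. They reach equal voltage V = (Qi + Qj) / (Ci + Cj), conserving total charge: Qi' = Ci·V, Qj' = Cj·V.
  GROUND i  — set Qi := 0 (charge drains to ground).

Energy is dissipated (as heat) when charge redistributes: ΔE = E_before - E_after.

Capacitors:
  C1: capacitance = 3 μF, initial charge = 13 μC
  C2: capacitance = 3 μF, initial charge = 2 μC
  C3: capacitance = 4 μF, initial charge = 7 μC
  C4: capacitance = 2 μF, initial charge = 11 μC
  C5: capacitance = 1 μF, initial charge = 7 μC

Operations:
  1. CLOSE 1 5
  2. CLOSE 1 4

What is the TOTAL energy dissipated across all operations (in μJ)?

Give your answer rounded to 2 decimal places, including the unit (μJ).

Answer: 2.82 μJ

Derivation:
Initial: C1(3μF, Q=13μC, V=4.33V), C2(3μF, Q=2μC, V=0.67V), C3(4μF, Q=7μC, V=1.75V), C4(2μF, Q=11μC, V=5.50V), C5(1μF, Q=7μC, V=7.00V)
Op 1: CLOSE 1-5: Q_total=20.00, C_total=4.00, V=5.00; Q1=15.00, Q5=5.00; dissipated=2.667
Op 2: CLOSE 1-4: Q_total=26.00, C_total=5.00, V=5.20; Q1=15.60, Q4=10.40; dissipated=0.150
Total dissipated: 2.817 μJ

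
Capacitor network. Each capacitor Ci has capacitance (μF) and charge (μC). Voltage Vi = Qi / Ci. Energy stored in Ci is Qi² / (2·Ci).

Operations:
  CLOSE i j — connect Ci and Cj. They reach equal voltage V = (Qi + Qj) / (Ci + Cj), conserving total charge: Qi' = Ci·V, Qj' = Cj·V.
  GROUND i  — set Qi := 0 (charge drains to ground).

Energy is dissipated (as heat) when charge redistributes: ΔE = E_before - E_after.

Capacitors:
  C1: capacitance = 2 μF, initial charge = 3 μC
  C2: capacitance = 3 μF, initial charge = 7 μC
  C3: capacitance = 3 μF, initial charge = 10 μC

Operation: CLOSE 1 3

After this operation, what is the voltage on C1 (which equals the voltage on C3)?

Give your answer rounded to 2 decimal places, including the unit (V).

Initial: C1(2μF, Q=3μC, V=1.50V), C2(3μF, Q=7μC, V=2.33V), C3(3μF, Q=10μC, V=3.33V)
Op 1: CLOSE 1-3: Q_total=13.00, C_total=5.00, V=2.60; Q1=5.20, Q3=7.80; dissipated=2.017

Answer: 2.60 V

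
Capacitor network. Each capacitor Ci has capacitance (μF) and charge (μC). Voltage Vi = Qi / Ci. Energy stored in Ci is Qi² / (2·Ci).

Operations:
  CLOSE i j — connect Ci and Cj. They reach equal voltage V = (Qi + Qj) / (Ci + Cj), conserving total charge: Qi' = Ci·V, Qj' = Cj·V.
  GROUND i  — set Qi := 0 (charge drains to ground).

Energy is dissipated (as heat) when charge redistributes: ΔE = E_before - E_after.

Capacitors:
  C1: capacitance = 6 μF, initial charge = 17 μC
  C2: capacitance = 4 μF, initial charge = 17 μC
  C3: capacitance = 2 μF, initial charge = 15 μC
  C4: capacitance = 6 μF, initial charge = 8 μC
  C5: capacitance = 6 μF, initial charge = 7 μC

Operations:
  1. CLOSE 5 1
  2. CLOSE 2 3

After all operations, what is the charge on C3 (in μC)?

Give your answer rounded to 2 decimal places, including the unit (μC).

Answer: 10.67 μC

Derivation:
Initial: C1(6μF, Q=17μC, V=2.83V), C2(4μF, Q=17μC, V=4.25V), C3(2μF, Q=15μC, V=7.50V), C4(6μF, Q=8μC, V=1.33V), C5(6μF, Q=7μC, V=1.17V)
Op 1: CLOSE 5-1: Q_total=24.00, C_total=12.00, V=2.00; Q5=12.00, Q1=12.00; dissipated=4.167
Op 2: CLOSE 2-3: Q_total=32.00, C_total=6.00, V=5.33; Q2=21.33, Q3=10.67; dissipated=7.042
Final charges: Q1=12.00, Q2=21.33, Q3=10.67, Q4=8.00, Q5=12.00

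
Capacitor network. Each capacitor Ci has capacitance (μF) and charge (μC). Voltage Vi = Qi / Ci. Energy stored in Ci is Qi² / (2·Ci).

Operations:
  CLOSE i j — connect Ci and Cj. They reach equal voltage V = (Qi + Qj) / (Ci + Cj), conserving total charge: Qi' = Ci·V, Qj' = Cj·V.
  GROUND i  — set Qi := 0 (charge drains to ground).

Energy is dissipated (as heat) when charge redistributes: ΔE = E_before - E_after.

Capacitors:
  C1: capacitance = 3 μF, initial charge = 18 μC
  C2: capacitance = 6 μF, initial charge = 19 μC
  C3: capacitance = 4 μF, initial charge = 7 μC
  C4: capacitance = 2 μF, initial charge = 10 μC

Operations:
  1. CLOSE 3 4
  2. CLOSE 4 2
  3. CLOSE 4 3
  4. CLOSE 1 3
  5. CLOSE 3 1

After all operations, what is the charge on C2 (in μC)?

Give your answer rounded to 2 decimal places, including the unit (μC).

Initial: C1(3μF, Q=18μC, V=6.00V), C2(6μF, Q=19μC, V=3.17V), C3(4μF, Q=7μC, V=1.75V), C4(2μF, Q=10μC, V=5.00V)
Op 1: CLOSE 3-4: Q_total=17.00, C_total=6.00, V=2.83; Q3=11.33, Q4=5.67; dissipated=7.042
Op 2: CLOSE 4-2: Q_total=24.67, C_total=8.00, V=3.08; Q4=6.17, Q2=18.50; dissipated=0.083
Op 3: CLOSE 4-3: Q_total=17.50, C_total=6.00, V=2.92; Q4=5.83, Q3=11.67; dissipated=0.042
Op 4: CLOSE 1-3: Q_total=29.67, C_total=7.00, V=4.24; Q1=12.71, Q3=16.95; dissipated=8.149
Op 5: CLOSE 3-1: Q_total=29.67, C_total=7.00, V=4.24; Q3=16.95, Q1=12.71; dissipated=0.000
Final charges: Q1=12.71, Q2=18.50, Q3=16.95, Q4=5.83

Answer: 18.50 μC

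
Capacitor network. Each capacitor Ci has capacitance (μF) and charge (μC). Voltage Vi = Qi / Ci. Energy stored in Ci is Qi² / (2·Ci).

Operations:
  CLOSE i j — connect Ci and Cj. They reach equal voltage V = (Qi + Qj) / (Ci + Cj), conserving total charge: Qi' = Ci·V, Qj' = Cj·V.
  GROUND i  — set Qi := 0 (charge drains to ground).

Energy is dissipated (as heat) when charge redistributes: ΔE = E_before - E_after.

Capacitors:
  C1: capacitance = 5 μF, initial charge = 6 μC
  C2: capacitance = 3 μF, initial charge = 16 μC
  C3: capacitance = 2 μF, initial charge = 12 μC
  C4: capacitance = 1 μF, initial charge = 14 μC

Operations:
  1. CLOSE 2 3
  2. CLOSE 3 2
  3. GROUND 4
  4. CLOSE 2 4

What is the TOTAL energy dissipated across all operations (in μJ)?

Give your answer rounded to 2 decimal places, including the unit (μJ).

Answer: 110.03 μJ

Derivation:
Initial: C1(5μF, Q=6μC, V=1.20V), C2(3μF, Q=16μC, V=5.33V), C3(2μF, Q=12μC, V=6.00V), C4(1μF, Q=14μC, V=14.00V)
Op 1: CLOSE 2-3: Q_total=28.00, C_total=5.00, V=5.60; Q2=16.80, Q3=11.20; dissipated=0.267
Op 2: CLOSE 3-2: Q_total=28.00, C_total=5.00, V=5.60; Q3=11.20, Q2=16.80; dissipated=0.000
Op 3: GROUND 4: Q4=0; energy lost=98.000
Op 4: CLOSE 2-4: Q_total=16.80, C_total=4.00, V=4.20; Q2=12.60, Q4=4.20; dissipated=11.760
Total dissipated: 110.027 μJ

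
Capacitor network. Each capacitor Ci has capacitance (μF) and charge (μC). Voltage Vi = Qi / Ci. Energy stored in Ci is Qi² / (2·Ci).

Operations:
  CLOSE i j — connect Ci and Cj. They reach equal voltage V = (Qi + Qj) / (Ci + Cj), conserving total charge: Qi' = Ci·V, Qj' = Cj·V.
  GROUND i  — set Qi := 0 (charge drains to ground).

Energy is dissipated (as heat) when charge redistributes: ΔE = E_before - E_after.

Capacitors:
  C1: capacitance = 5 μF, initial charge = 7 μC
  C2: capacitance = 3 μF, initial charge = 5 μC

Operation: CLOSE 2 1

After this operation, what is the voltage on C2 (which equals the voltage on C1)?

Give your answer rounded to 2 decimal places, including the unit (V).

Initial: C1(5μF, Q=7μC, V=1.40V), C2(3μF, Q=5μC, V=1.67V)
Op 1: CLOSE 2-1: Q_total=12.00, C_total=8.00, V=1.50; Q2=4.50, Q1=7.50; dissipated=0.067

Answer: 1.50 V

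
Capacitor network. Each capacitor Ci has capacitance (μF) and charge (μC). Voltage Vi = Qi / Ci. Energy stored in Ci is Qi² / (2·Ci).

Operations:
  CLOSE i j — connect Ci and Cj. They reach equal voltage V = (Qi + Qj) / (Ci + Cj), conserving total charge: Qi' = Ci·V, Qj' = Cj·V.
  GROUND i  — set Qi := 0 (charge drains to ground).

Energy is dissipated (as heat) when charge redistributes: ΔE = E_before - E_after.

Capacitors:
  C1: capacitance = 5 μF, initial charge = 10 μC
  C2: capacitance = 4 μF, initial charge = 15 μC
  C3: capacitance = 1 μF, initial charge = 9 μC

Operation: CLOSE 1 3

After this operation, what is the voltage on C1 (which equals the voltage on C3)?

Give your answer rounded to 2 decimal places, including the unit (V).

Initial: C1(5μF, Q=10μC, V=2.00V), C2(4μF, Q=15μC, V=3.75V), C3(1μF, Q=9μC, V=9.00V)
Op 1: CLOSE 1-3: Q_total=19.00, C_total=6.00, V=3.17; Q1=15.83, Q3=3.17; dissipated=20.417

Answer: 3.17 V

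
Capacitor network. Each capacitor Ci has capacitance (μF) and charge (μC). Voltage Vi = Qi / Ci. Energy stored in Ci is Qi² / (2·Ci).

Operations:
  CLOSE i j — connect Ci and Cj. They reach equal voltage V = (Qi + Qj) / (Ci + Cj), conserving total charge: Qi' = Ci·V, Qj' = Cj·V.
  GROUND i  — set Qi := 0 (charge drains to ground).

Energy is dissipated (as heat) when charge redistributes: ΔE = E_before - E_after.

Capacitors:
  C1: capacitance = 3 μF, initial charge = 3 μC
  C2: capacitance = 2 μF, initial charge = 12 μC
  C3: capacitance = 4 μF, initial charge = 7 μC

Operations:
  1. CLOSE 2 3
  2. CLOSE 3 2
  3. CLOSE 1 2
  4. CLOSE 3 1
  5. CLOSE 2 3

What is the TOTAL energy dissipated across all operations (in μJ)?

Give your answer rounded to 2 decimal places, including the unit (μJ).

Answer: 16.67 μJ

Derivation:
Initial: C1(3μF, Q=3μC, V=1.00V), C2(2μF, Q=12μC, V=6.00V), C3(4μF, Q=7μC, V=1.75V)
Op 1: CLOSE 2-3: Q_total=19.00, C_total=6.00, V=3.17; Q2=6.33, Q3=12.67; dissipated=12.042
Op 2: CLOSE 3-2: Q_total=19.00, C_total=6.00, V=3.17; Q3=12.67, Q2=6.33; dissipated=0.000
Op 3: CLOSE 1-2: Q_total=9.33, C_total=5.00, V=1.87; Q1=5.60, Q2=3.73; dissipated=2.817
Op 4: CLOSE 3-1: Q_total=18.27, C_total=7.00, V=2.61; Q3=10.44, Q1=7.83; dissipated=1.449
Op 5: CLOSE 2-3: Q_total=14.17, C_total=6.00, V=2.36; Q2=4.72, Q3=9.45; dissipated=0.368
Total dissipated: 16.675 μJ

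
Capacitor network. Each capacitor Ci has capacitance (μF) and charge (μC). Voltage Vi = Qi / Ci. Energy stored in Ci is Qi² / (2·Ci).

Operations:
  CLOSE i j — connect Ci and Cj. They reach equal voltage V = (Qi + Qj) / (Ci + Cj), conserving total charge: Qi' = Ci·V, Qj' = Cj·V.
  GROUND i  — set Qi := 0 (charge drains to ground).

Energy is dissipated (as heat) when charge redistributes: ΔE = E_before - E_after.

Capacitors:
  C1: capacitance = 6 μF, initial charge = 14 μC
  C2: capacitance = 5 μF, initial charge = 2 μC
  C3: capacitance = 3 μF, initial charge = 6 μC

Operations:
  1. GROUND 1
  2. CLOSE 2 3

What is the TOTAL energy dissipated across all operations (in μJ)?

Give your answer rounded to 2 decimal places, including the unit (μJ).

Initial: C1(6μF, Q=14μC, V=2.33V), C2(5μF, Q=2μC, V=0.40V), C3(3μF, Q=6μC, V=2.00V)
Op 1: GROUND 1: Q1=0; energy lost=16.333
Op 2: CLOSE 2-3: Q_total=8.00, C_total=8.00, V=1.00; Q2=5.00, Q3=3.00; dissipated=2.400
Total dissipated: 18.733 μJ

Answer: 18.73 μJ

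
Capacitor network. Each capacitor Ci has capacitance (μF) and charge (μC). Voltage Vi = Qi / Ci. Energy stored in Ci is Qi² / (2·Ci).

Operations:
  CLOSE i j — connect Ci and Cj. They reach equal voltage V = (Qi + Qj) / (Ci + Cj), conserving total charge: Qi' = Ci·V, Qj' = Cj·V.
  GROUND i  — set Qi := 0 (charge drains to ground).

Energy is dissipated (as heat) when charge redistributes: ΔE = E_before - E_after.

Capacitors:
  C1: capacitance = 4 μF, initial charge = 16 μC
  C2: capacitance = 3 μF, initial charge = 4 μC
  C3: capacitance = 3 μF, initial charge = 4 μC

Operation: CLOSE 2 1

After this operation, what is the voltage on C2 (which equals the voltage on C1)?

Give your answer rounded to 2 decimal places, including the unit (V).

Answer: 2.86 V

Derivation:
Initial: C1(4μF, Q=16μC, V=4.00V), C2(3μF, Q=4μC, V=1.33V), C3(3μF, Q=4μC, V=1.33V)
Op 1: CLOSE 2-1: Q_total=20.00, C_total=7.00, V=2.86; Q2=8.57, Q1=11.43; dissipated=6.095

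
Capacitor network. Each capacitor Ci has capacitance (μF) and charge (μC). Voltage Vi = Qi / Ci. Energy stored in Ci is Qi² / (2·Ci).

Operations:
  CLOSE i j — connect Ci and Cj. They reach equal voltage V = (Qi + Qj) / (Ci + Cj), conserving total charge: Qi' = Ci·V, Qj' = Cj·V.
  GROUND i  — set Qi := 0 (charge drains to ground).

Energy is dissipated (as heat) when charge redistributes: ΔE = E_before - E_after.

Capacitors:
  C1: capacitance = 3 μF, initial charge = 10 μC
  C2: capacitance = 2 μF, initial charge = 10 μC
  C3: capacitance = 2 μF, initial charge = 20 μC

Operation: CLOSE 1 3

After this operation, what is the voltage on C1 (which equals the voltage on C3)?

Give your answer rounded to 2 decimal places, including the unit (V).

Initial: C1(3μF, Q=10μC, V=3.33V), C2(2μF, Q=10μC, V=5.00V), C3(2μF, Q=20μC, V=10.00V)
Op 1: CLOSE 1-3: Q_total=30.00, C_total=5.00, V=6.00; Q1=18.00, Q3=12.00; dissipated=26.667

Answer: 6.00 V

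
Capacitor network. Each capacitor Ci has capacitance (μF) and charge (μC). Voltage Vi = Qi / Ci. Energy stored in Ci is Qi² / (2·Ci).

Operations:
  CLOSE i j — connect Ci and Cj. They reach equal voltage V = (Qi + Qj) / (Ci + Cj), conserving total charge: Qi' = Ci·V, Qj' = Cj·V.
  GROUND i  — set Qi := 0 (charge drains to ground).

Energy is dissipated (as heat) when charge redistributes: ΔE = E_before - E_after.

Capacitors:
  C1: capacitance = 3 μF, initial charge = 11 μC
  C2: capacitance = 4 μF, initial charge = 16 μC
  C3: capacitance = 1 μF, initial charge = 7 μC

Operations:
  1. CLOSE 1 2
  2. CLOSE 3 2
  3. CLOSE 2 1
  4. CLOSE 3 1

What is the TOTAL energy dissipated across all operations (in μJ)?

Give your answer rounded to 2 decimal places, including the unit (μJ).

Initial: C1(3μF, Q=11μC, V=3.67V), C2(4μF, Q=16μC, V=4.00V), C3(1μF, Q=7μC, V=7.00V)
Op 1: CLOSE 1-2: Q_total=27.00, C_total=7.00, V=3.86; Q1=11.57, Q2=15.43; dissipated=0.095
Op 2: CLOSE 3-2: Q_total=22.43, C_total=5.00, V=4.49; Q3=4.49, Q2=17.94; dissipated=3.951
Op 3: CLOSE 2-1: Q_total=29.51, C_total=7.00, V=4.22; Q2=16.87, Q1=12.65; dissipated=0.339
Op 4: CLOSE 3-1: Q_total=17.13, C_total=4.00, V=4.28; Q3=4.28, Q1=12.85; dissipated=0.027
Total dissipated: 4.412 μJ

Answer: 4.41 μJ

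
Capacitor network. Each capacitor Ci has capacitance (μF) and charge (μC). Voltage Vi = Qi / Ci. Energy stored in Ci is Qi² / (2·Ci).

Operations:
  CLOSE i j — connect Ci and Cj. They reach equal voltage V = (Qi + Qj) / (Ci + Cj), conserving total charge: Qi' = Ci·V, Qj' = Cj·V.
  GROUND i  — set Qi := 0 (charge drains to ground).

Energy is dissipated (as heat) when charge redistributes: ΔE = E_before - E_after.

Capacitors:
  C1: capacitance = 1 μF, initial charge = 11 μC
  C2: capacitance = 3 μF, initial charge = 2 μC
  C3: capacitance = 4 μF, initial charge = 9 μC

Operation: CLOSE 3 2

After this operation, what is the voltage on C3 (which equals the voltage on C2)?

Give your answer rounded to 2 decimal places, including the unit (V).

Answer: 1.57 V

Derivation:
Initial: C1(1μF, Q=11μC, V=11.00V), C2(3μF, Q=2μC, V=0.67V), C3(4μF, Q=9μC, V=2.25V)
Op 1: CLOSE 3-2: Q_total=11.00, C_total=7.00, V=1.57; Q3=6.29, Q2=4.71; dissipated=2.149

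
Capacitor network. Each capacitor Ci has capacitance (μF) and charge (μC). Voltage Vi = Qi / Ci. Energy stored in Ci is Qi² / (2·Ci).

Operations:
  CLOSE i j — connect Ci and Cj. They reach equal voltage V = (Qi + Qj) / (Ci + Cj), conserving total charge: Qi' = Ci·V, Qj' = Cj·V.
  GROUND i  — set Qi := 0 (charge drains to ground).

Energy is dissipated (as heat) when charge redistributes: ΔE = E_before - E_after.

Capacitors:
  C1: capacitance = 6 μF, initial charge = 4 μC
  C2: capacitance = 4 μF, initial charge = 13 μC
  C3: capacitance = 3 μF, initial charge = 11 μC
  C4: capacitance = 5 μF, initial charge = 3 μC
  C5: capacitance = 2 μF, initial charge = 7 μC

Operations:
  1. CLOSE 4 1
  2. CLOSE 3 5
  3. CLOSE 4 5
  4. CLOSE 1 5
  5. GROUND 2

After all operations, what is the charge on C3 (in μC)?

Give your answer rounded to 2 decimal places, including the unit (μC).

Initial: C1(6μF, Q=4μC, V=0.67V), C2(4μF, Q=13μC, V=3.25V), C3(3μF, Q=11μC, V=3.67V), C4(5μF, Q=3μC, V=0.60V), C5(2μF, Q=7μC, V=3.50V)
Op 1: CLOSE 4-1: Q_total=7.00, C_total=11.00, V=0.64; Q4=3.18, Q1=3.82; dissipated=0.006
Op 2: CLOSE 3-5: Q_total=18.00, C_total=5.00, V=3.60; Q3=10.80, Q5=7.20; dissipated=0.017
Op 3: CLOSE 4-5: Q_total=10.38, C_total=7.00, V=1.48; Q4=7.42, Q5=2.97; dissipated=6.274
Op 4: CLOSE 1-5: Q_total=6.78, C_total=8.00, V=0.85; Q1=5.09, Q5=1.70; dissipated=0.538
Op 5: GROUND 2: Q2=0; energy lost=21.125
Final charges: Q1=5.09, Q2=0.00, Q3=10.80, Q4=7.42, Q5=1.70

Answer: 10.80 μC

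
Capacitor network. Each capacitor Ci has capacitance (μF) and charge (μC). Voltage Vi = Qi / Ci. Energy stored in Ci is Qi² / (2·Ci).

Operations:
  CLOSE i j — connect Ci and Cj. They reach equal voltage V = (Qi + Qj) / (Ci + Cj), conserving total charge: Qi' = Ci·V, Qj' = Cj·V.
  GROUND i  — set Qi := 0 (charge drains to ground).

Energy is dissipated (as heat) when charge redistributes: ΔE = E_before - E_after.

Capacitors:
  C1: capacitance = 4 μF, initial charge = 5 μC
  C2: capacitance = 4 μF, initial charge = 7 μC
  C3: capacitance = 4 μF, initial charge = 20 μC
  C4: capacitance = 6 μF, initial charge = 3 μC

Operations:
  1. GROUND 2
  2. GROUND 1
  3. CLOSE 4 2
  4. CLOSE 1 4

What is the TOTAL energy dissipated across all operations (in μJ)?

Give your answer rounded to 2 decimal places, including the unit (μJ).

Initial: C1(4μF, Q=5μC, V=1.25V), C2(4μF, Q=7μC, V=1.75V), C3(4μF, Q=20μC, V=5.00V), C4(6μF, Q=3μC, V=0.50V)
Op 1: GROUND 2: Q2=0; energy lost=6.125
Op 2: GROUND 1: Q1=0; energy lost=3.125
Op 3: CLOSE 4-2: Q_total=3.00, C_total=10.00, V=0.30; Q4=1.80, Q2=1.20; dissipated=0.300
Op 4: CLOSE 1-4: Q_total=1.80, C_total=10.00, V=0.18; Q1=0.72, Q4=1.08; dissipated=0.108
Total dissipated: 9.658 μJ

Answer: 9.66 μJ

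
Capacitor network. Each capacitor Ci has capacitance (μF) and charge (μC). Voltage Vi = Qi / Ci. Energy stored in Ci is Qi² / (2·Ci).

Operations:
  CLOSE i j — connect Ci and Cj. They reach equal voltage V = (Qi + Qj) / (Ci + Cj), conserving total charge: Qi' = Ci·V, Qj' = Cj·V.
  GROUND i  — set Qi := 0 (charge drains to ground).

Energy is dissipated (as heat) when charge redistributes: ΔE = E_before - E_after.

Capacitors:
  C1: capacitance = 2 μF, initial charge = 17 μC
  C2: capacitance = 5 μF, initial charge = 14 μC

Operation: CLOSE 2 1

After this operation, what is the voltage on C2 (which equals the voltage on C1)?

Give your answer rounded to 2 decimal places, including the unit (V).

Initial: C1(2μF, Q=17μC, V=8.50V), C2(5μF, Q=14μC, V=2.80V)
Op 1: CLOSE 2-1: Q_total=31.00, C_total=7.00, V=4.43; Q2=22.14, Q1=8.86; dissipated=23.207

Answer: 4.43 V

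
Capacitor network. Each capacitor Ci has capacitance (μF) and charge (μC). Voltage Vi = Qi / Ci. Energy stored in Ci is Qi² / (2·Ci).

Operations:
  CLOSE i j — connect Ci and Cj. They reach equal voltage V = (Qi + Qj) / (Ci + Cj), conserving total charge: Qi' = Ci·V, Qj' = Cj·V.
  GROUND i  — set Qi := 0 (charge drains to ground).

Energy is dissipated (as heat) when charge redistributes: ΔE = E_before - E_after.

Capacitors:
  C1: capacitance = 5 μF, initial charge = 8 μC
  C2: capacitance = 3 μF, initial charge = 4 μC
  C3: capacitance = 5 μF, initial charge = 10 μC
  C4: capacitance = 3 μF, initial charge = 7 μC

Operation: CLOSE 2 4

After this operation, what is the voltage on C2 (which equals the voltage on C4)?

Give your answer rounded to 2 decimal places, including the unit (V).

Initial: C1(5μF, Q=8μC, V=1.60V), C2(3μF, Q=4μC, V=1.33V), C3(5μF, Q=10μC, V=2.00V), C4(3μF, Q=7μC, V=2.33V)
Op 1: CLOSE 2-4: Q_total=11.00, C_total=6.00, V=1.83; Q2=5.50, Q4=5.50; dissipated=0.750

Answer: 1.83 V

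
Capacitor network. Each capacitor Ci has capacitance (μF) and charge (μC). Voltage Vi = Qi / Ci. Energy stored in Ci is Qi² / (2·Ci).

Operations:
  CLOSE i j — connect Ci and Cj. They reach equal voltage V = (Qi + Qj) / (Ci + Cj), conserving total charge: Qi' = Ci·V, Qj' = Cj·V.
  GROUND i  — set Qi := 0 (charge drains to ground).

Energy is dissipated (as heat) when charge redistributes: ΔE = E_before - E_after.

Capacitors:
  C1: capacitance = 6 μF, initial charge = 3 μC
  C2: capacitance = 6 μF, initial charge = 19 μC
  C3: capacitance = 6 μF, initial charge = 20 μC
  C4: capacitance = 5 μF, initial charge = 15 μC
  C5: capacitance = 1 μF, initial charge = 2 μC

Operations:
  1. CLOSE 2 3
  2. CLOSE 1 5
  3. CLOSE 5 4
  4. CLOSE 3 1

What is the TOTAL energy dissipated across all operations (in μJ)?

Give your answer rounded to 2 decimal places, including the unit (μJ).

Answer: 12.83 μJ

Derivation:
Initial: C1(6μF, Q=3μC, V=0.50V), C2(6μF, Q=19μC, V=3.17V), C3(6μF, Q=20μC, V=3.33V), C4(5μF, Q=15μC, V=3.00V), C5(1μF, Q=2μC, V=2.00V)
Op 1: CLOSE 2-3: Q_total=39.00, C_total=12.00, V=3.25; Q2=19.50, Q3=19.50; dissipated=0.042
Op 2: CLOSE 1-5: Q_total=5.00, C_total=7.00, V=0.71; Q1=4.29, Q5=0.71; dissipated=0.964
Op 3: CLOSE 5-4: Q_total=15.71, C_total=6.00, V=2.62; Q5=2.62, Q4=13.10; dissipated=2.177
Op 4: CLOSE 3-1: Q_total=23.79, C_total=12.00, V=1.98; Q3=11.89, Q1=11.89; dissipated=9.645
Total dissipated: 12.828 μJ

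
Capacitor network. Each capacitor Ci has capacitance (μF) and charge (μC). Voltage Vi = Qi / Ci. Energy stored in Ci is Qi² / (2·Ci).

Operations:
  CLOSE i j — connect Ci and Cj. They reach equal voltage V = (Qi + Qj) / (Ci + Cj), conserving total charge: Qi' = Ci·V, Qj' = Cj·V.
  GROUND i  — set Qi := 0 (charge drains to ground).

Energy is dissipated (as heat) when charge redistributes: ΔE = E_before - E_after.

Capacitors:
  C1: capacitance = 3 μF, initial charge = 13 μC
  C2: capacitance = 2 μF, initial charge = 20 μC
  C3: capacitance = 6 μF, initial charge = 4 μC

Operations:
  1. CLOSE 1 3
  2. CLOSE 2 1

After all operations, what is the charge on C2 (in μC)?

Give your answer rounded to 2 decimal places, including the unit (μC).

Initial: C1(3μF, Q=13μC, V=4.33V), C2(2μF, Q=20μC, V=10.00V), C3(6μF, Q=4μC, V=0.67V)
Op 1: CLOSE 1-3: Q_total=17.00, C_total=9.00, V=1.89; Q1=5.67, Q3=11.33; dissipated=13.444
Op 2: CLOSE 2-1: Q_total=25.67, C_total=5.00, V=5.13; Q2=10.27, Q1=15.40; dissipated=39.474
Final charges: Q1=15.40, Q2=10.27, Q3=11.33

Answer: 10.27 μC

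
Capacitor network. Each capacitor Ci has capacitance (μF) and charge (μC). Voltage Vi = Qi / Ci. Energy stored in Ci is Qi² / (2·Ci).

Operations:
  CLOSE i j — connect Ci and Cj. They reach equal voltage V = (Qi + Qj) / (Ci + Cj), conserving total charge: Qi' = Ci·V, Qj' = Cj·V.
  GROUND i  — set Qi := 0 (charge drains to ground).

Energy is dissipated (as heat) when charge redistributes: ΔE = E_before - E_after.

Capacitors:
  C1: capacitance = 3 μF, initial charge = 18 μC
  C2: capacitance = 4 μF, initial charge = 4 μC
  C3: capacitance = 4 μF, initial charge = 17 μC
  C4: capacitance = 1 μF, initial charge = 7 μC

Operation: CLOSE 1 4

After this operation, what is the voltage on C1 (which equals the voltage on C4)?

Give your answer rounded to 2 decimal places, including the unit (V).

Answer: 6.25 V

Derivation:
Initial: C1(3μF, Q=18μC, V=6.00V), C2(4μF, Q=4μC, V=1.00V), C3(4μF, Q=17μC, V=4.25V), C4(1μF, Q=7μC, V=7.00V)
Op 1: CLOSE 1-4: Q_total=25.00, C_total=4.00, V=6.25; Q1=18.75, Q4=6.25; dissipated=0.375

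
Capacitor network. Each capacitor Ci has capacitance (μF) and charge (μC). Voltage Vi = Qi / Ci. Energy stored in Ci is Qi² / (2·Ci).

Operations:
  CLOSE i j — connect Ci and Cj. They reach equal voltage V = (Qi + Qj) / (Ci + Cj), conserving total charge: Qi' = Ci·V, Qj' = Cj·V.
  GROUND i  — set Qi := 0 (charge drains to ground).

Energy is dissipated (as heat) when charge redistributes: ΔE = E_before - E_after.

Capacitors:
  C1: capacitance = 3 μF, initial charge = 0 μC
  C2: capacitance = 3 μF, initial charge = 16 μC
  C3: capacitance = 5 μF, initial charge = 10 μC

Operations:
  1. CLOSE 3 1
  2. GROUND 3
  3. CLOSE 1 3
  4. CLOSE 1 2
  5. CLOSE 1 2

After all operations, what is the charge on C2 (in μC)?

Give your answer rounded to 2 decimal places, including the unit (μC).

Answer: 8.70 μC

Derivation:
Initial: C1(3μF, Q=0μC, V=0.00V), C2(3μF, Q=16μC, V=5.33V), C3(5μF, Q=10μC, V=2.00V)
Op 1: CLOSE 3-1: Q_total=10.00, C_total=8.00, V=1.25; Q3=6.25, Q1=3.75; dissipated=3.750
Op 2: GROUND 3: Q3=0; energy lost=3.906
Op 3: CLOSE 1-3: Q_total=3.75, C_total=8.00, V=0.47; Q1=1.41, Q3=2.34; dissipated=1.465
Op 4: CLOSE 1-2: Q_total=17.41, C_total=6.00, V=2.90; Q1=8.70, Q2=8.70; dissipated=17.748
Op 5: CLOSE 1-2: Q_total=17.41, C_total=6.00, V=2.90; Q1=8.70, Q2=8.70; dissipated=0.000
Final charges: Q1=8.70, Q2=8.70, Q3=2.34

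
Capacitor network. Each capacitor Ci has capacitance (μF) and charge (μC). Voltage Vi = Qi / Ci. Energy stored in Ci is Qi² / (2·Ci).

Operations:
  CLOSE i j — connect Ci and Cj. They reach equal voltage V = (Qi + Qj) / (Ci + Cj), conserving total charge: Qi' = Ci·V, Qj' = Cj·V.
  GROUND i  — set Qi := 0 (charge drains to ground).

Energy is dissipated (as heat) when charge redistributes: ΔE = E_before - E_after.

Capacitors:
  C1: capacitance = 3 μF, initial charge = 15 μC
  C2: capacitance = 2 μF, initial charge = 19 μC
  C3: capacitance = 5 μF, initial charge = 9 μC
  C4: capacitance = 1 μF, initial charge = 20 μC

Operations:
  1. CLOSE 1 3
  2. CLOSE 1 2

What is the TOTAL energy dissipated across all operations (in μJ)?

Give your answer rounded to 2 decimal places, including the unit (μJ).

Answer: 34.95 μJ

Derivation:
Initial: C1(3μF, Q=15μC, V=5.00V), C2(2μF, Q=19μC, V=9.50V), C3(5μF, Q=9μC, V=1.80V), C4(1μF, Q=20μC, V=20.00V)
Op 1: CLOSE 1-3: Q_total=24.00, C_total=8.00, V=3.00; Q1=9.00, Q3=15.00; dissipated=9.600
Op 2: CLOSE 1-2: Q_total=28.00, C_total=5.00, V=5.60; Q1=16.80, Q2=11.20; dissipated=25.350
Total dissipated: 34.950 μJ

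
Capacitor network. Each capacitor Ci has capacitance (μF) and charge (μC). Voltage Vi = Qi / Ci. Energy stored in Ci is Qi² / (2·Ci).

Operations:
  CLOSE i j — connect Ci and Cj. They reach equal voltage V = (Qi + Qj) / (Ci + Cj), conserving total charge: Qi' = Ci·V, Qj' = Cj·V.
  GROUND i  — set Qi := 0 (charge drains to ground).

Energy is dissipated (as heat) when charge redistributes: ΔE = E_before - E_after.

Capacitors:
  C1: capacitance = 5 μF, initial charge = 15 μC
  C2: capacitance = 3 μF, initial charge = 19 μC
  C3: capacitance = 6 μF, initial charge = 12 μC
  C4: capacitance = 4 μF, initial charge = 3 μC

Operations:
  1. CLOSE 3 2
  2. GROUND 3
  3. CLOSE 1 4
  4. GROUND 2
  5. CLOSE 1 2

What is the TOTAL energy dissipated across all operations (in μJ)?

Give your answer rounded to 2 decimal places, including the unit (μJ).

Answer: 81.54 μJ

Derivation:
Initial: C1(5μF, Q=15μC, V=3.00V), C2(3μF, Q=19μC, V=6.33V), C3(6μF, Q=12μC, V=2.00V), C4(4μF, Q=3μC, V=0.75V)
Op 1: CLOSE 3-2: Q_total=31.00, C_total=9.00, V=3.44; Q3=20.67, Q2=10.33; dissipated=18.778
Op 2: GROUND 3: Q3=0; energy lost=35.593
Op 3: CLOSE 1-4: Q_total=18.00, C_total=9.00, V=2.00; Q1=10.00, Q4=8.00; dissipated=5.625
Op 4: GROUND 2: Q2=0; energy lost=17.796
Op 5: CLOSE 1-2: Q_total=10.00, C_total=8.00, V=1.25; Q1=6.25, Q2=3.75; dissipated=3.750
Total dissipated: 81.542 μJ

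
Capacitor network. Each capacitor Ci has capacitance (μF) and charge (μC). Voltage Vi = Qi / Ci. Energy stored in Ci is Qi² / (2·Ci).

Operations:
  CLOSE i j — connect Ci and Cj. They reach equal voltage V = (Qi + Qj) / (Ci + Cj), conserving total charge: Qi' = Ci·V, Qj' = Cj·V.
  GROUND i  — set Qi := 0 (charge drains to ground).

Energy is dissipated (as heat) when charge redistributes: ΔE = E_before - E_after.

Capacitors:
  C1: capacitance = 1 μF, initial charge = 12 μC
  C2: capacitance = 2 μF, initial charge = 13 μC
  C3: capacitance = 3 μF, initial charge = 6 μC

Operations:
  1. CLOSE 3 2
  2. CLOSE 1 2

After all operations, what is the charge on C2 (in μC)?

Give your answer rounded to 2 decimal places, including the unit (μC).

Initial: C1(1μF, Q=12μC, V=12.00V), C2(2μF, Q=13μC, V=6.50V), C3(3μF, Q=6μC, V=2.00V)
Op 1: CLOSE 3-2: Q_total=19.00, C_total=5.00, V=3.80; Q3=11.40, Q2=7.60; dissipated=12.150
Op 2: CLOSE 1-2: Q_total=19.60, C_total=3.00, V=6.53; Q1=6.53, Q2=13.07; dissipated=22.413
Final charges: Q1=6.53, Q2=13.07, Q3=11.40

Answer: 13.07 μC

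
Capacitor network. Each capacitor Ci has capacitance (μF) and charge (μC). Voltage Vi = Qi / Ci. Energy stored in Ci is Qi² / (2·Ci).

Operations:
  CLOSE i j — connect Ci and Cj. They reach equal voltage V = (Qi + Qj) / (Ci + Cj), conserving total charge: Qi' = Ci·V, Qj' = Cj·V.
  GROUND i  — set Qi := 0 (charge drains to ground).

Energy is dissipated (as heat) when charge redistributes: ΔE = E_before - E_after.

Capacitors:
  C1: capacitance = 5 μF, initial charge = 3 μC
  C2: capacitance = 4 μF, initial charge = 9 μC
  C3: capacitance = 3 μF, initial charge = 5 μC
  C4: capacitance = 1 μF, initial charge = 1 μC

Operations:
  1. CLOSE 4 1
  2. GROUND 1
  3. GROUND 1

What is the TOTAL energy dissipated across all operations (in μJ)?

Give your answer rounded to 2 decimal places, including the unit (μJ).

Initial: C1(5μF, Q=3μC, V=0.60V), C2(4μF, Q=9μC, V=2.25V), C3(3μF, Q=5μC, V=1.67V), C4(1μF, Q=1μC, V=1.00V)
Op 1: CLOSE 4-1: Q_total=4.00, C_total=6.00, V=0.67; Q4=0.67, Q1=3.33; dissipated=0.067
Op 2: GROUND 1: Q1=0; energy lost=1.111
Op 3: GROUND 1: Q1=0; energy lost=0.000
Total dissipated: 1.178 μJ

Answer: 1.18 μJ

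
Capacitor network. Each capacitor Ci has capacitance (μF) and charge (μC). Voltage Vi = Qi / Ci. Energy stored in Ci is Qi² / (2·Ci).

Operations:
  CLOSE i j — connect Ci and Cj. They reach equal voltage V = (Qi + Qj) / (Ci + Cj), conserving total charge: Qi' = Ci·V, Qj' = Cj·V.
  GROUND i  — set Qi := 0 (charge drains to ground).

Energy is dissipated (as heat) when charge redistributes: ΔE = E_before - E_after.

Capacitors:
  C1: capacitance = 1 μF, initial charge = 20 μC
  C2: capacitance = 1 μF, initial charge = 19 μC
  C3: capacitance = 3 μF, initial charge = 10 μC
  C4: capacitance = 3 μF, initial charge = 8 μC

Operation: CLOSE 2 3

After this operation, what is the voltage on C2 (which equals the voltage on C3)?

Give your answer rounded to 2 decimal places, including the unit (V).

Initial: C1(1μF, Q=20μC, V=20.00V), C2(1μF, Q=19μC, V=19.00V), C3(3μF, Q=10μC, V=3.33V), C4(3μF, Q=8μC, V=2.67V)
Op 1: CLOSE 2-3: Q_total=29.00, C_total=4.00, V=7.25; Q2=7.25, Q3=21.75; dissipated=92.042

Answer: 7.25 V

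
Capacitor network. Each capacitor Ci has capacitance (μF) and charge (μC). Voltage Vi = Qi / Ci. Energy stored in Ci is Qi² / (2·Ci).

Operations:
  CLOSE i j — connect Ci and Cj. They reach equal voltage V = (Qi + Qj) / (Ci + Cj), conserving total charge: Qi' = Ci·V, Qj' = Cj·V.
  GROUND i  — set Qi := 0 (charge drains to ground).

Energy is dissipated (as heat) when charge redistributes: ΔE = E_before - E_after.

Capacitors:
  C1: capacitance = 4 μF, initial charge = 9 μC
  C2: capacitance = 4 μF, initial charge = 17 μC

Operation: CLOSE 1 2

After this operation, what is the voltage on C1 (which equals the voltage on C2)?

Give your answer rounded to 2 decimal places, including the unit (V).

Initial: C1(4μF, Q=9μC, V=2.25V), C2(4μF, Q=17μC, V=4.25V)
Op 1: CLOSE 1-2: Q_total=26.00, C_total=8.00, V=3.25; Q1=13.00, Q2=13.00; dissipated=4.000

Answer: 3.25 V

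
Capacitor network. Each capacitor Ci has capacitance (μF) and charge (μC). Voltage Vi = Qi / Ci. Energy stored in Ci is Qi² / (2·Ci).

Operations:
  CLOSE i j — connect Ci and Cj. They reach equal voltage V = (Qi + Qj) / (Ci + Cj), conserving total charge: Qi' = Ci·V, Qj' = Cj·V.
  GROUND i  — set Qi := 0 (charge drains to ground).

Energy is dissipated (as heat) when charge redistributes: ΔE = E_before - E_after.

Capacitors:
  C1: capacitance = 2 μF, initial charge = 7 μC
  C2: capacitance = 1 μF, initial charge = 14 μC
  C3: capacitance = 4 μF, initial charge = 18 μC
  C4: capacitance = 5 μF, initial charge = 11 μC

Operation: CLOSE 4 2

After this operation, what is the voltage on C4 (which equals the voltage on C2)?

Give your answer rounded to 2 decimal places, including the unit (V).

Initial: C1(2μF, Q=7μC, V=3.50V), C2(1μF, Q=14μC, V=14.00V), C3(4μF, Q=18μC, V=4.50V), C4(5μF, Q=11μC, V=2.20V)
Op 1: CLOSE 4-2: Q_total=25.00, C_total=6.00, V=4.17; Q4=20.83, Q2=4.17; dissipated=58.017

Answer: 4.17 V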